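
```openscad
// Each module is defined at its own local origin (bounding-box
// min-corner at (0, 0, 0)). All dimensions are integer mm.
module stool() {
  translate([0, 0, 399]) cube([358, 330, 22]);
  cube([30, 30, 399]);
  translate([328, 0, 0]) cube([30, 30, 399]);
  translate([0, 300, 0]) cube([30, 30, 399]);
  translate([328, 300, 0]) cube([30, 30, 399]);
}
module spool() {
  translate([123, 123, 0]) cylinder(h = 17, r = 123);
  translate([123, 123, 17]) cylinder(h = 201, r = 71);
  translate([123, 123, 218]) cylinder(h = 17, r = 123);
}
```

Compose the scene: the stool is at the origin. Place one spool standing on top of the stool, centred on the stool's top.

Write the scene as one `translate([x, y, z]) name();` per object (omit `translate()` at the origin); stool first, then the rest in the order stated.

stool();
translate([56, 42, 421]) spool();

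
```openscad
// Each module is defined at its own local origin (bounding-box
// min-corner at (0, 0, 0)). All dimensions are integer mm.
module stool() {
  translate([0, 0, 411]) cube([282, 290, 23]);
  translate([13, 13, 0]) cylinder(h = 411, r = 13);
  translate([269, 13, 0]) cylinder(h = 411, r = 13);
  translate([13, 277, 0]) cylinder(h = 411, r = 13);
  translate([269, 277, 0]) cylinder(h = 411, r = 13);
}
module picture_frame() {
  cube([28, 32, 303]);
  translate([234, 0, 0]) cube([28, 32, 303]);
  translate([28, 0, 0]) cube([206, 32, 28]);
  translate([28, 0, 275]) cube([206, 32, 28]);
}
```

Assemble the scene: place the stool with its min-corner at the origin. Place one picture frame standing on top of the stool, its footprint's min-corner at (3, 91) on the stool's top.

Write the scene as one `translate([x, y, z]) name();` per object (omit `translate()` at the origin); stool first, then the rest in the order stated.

stool();
translate([3, 91, 434]) picture_frame();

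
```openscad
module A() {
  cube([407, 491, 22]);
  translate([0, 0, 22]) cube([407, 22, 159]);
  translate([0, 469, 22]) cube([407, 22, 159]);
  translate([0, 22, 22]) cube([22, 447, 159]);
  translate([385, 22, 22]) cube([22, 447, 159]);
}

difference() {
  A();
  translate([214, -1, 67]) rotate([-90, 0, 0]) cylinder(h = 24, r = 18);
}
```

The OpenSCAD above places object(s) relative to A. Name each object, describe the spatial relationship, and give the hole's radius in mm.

A is an open box. The open box has a circular hole through its front wall. The hole's radius is 18 mm.

The subtracted cylinder has r = 18 mm.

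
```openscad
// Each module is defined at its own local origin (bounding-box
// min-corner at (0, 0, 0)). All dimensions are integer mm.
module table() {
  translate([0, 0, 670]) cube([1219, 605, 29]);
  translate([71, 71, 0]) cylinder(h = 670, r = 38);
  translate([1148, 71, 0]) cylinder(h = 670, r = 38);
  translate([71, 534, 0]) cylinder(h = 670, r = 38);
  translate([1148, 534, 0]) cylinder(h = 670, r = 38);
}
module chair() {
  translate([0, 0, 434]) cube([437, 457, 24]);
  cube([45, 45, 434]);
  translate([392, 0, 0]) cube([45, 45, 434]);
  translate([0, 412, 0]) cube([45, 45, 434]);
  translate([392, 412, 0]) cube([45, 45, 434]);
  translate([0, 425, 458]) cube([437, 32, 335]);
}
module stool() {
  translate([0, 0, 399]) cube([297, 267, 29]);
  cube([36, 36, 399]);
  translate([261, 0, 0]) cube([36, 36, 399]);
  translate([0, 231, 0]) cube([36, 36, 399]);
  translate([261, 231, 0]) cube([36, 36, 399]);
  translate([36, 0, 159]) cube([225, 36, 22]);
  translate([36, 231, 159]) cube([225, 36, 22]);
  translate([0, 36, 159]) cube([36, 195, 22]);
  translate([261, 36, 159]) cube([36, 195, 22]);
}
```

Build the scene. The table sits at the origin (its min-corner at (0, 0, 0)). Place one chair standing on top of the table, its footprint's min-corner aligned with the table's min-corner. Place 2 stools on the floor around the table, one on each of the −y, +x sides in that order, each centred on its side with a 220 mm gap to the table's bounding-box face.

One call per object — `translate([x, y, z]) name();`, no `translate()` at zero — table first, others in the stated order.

table();
translate([0, 0, 699]) chair();
translate([461, -487, 0]) stool();
translate([1439, 169, 0]) stool();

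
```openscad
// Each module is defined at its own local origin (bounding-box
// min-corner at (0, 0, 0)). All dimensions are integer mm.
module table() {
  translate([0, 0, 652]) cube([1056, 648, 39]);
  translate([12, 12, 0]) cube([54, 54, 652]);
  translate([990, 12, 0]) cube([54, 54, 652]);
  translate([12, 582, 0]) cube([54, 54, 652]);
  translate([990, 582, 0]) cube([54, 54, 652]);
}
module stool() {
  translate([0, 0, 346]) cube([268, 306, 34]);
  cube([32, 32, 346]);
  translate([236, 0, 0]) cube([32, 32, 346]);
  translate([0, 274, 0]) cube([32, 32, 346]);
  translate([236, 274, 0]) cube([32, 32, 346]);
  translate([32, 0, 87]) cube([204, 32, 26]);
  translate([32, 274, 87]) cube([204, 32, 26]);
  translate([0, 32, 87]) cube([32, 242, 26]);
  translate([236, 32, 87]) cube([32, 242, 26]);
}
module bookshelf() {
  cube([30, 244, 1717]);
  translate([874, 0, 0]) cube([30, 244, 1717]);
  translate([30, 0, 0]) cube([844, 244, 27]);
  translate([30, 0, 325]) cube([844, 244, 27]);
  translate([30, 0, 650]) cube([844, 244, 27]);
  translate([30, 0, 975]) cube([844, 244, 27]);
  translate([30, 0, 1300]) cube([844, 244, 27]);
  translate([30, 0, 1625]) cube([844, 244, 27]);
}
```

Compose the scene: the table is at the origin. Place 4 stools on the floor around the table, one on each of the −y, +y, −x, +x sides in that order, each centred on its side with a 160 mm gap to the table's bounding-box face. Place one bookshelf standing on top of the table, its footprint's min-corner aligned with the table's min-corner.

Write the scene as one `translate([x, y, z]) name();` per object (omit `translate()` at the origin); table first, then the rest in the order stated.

table();
translate([394, -466, 0]) stool();
translate([394, 808, 0]) stool();
translate([-428, 171, 0]) stool();
translate([1216, 171, 0]) stool();
translate([0, 0, 691]) bookshelf();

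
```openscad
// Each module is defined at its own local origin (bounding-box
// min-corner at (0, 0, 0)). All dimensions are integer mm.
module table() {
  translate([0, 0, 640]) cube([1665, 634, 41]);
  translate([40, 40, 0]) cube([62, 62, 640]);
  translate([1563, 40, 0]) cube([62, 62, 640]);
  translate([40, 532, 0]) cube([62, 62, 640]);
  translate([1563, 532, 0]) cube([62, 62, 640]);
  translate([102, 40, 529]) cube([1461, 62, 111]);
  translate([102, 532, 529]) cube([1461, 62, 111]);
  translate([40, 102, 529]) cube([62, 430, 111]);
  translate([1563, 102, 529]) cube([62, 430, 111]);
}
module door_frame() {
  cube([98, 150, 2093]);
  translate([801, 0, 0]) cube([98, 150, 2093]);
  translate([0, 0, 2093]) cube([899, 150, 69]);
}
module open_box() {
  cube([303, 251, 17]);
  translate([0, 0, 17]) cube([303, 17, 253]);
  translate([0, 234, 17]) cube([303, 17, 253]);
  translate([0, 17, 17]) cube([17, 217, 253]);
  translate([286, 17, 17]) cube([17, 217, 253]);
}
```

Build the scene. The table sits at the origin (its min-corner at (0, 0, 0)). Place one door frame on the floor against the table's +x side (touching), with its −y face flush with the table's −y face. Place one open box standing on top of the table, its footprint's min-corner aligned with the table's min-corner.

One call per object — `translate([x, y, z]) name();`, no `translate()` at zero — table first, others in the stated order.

table();
translate([1665, 0, 0]) door_frame();
translate([0, 0, 681]) open_box();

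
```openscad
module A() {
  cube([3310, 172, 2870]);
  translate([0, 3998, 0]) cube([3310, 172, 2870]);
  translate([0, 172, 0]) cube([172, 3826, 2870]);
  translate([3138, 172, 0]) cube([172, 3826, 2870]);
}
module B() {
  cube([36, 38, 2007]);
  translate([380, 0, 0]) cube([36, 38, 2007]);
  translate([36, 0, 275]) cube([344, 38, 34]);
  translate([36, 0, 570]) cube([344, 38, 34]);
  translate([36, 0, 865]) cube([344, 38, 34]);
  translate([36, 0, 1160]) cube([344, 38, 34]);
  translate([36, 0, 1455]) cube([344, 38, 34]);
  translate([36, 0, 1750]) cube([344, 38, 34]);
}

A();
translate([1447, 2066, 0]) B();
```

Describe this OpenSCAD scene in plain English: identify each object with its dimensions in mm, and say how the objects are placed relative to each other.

A is a box-shaped house frame (walls only): outside footprint 3310×4170 mm, wall height 2870 mm, wall thickness 172 mm. The two y-facing walls run the full x-width; the two x-facing walls fit between the inner faces of the y-facing walls.

B is a wooden ladder with two side rails of 36×38 mm section and 2007 mm height, set 416 mm apart overall. Between them run 6 rectangular rungs (38 mm deep, 34 mm thick), front faces flush with the rails' −y face. The bottom of the first rung is 275 mm above the floor and each subsequent rung is 295 mm higher than the one below.

The ladder sits inside the house frame, centred.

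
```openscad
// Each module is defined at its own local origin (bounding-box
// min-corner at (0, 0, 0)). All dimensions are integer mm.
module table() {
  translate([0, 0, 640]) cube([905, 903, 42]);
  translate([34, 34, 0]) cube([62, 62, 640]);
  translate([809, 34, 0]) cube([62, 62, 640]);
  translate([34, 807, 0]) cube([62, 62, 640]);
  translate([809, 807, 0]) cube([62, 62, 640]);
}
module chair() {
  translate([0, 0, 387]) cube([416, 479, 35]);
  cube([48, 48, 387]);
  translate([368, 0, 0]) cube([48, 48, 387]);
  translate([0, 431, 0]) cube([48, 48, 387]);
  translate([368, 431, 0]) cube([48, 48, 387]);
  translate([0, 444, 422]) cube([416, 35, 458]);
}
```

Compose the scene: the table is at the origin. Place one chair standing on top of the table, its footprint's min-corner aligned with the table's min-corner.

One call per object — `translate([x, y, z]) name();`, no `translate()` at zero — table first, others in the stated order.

table();
translate([0, 0, 682]) chair();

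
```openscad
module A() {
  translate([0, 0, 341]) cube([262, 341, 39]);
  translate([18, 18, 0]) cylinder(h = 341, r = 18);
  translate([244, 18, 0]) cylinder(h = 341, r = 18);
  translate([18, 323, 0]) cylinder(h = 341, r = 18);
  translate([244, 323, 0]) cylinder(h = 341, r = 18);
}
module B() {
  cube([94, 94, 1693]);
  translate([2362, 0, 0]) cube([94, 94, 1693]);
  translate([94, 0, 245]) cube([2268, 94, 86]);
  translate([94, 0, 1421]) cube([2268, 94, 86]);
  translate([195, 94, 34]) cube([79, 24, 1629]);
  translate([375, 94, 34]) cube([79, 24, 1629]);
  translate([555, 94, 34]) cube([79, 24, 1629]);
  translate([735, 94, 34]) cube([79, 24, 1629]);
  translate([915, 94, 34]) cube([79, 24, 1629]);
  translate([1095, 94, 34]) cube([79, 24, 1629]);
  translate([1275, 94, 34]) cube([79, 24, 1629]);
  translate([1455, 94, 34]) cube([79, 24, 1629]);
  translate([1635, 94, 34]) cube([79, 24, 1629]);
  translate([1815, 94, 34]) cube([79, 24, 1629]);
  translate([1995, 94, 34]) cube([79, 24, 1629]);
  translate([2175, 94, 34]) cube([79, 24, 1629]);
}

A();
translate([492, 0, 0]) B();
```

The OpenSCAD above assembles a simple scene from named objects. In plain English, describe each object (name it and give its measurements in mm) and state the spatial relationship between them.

A is a simple wooden stool: a rectangular seat 262 mm (x) by 341 mm (y), 39 mm thick, top face at z = 380 mm, on four round legs, each 36 mm in diameter. The legs rest on z = 0, each leg's axis is inset half a diameter from the nearest pair of seat edges (so the leg's bounding box is flush with the corner).

B is a fence section. Two 94×94 mm posts, 1693 mm tall, stand on the floor with a clear span of 2268 mm between their inner faces. Two horizontal rails of 94×86 mm section span the gap between the posts with their undersides at z = 245 mm and z = 1421 mm, flush with the posts' −y face. 12 pickets, each 79 mm wide, 24 mm thick and 1629 mm tall, are fixed to the +y face of the rails with their bottoms at z = 34 mm, evenly spaced across the span with equal gaps (rounded down to the nearest mm) at the −x end and between each pair — any rounding remainder accumulates at the +x end.

The fence section is on the floor beside the stool on its +x side.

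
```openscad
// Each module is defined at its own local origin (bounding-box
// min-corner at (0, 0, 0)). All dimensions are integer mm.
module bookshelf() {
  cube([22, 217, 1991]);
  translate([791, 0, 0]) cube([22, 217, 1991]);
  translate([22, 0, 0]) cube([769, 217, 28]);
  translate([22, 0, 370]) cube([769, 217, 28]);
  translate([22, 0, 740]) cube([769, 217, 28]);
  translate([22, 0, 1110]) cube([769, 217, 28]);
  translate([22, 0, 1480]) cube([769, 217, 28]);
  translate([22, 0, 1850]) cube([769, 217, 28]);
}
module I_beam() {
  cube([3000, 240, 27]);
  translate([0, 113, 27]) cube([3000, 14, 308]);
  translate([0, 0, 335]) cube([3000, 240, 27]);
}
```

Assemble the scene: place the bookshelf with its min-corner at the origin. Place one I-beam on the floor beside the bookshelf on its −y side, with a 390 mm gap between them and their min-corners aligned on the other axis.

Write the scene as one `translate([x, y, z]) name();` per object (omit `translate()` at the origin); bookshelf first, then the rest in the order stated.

bookshelf();
translate([0, -630, 0]) I_beam();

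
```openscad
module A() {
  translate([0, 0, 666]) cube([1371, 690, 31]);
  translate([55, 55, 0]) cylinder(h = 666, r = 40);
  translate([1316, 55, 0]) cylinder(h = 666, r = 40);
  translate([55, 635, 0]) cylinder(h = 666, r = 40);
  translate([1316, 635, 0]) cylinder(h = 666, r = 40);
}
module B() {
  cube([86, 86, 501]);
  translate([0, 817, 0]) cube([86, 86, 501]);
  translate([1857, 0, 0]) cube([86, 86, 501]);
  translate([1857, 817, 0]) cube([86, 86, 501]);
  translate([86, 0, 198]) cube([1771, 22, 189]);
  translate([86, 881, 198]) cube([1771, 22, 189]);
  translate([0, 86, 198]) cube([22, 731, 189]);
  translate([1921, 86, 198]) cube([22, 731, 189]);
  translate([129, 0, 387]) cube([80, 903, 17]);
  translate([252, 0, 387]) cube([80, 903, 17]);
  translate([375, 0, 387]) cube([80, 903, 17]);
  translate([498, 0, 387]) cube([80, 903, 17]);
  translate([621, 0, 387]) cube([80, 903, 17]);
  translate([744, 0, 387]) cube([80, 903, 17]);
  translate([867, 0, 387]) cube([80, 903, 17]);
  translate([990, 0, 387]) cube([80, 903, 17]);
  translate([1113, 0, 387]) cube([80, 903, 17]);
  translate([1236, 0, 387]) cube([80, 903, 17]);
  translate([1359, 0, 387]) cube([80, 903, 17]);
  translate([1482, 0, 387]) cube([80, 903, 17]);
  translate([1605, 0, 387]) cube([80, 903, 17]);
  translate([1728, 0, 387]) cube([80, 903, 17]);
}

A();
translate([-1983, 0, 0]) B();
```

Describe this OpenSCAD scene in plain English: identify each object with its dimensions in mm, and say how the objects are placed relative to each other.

A is a rectangular dining table. The top is 1371×690×31 mm with its upper surface at z = 697 mm. It stands on four round legs of 80 mm diameter, each leg's bounding box inset 15 mm from the nearest pair of top edges, running from the floor to the underside of the top.

B is a bed frame 1943 mm long (x) by 903 mm wide (y). Four 86×86 mm corner posts, 501 mm tall, at the corners of the footprint. Four rails of 22 mm thickness and 189 mm height run between adjacent posts with their undersides at z = 198 mm, their outer faces flush with the outside of the frame (the two x-running rails run between the posts' inner faces; the two y-running rails run between the posts' inner faces). 14 slats, each 80 mm wide (x) and 17 mm thick, lie across the top of the two x-running rails, running the full 903 mm width of the frame in y; the slats are evenly spaced along x between the inner faces of the end posts with equal gaps (rounded down to the nearest mm) at the −x end and between each pair — any rounding remainder accumulates at the +x end.

The bed frame is on the floor beside the table on its −x side.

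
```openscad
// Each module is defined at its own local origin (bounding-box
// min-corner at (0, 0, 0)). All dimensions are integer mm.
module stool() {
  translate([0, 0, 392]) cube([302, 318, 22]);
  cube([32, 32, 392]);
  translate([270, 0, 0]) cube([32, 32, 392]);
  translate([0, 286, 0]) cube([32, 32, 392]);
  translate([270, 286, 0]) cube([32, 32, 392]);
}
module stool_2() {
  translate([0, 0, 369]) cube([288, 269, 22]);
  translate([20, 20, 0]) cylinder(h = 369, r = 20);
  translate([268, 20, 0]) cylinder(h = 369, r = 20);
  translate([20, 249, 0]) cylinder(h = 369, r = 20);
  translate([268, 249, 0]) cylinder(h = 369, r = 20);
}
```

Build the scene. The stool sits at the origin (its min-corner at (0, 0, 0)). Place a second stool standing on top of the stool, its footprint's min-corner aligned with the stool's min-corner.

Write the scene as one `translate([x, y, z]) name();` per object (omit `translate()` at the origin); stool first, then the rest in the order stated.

stool();
translate([0, 0, 414]) stool_2();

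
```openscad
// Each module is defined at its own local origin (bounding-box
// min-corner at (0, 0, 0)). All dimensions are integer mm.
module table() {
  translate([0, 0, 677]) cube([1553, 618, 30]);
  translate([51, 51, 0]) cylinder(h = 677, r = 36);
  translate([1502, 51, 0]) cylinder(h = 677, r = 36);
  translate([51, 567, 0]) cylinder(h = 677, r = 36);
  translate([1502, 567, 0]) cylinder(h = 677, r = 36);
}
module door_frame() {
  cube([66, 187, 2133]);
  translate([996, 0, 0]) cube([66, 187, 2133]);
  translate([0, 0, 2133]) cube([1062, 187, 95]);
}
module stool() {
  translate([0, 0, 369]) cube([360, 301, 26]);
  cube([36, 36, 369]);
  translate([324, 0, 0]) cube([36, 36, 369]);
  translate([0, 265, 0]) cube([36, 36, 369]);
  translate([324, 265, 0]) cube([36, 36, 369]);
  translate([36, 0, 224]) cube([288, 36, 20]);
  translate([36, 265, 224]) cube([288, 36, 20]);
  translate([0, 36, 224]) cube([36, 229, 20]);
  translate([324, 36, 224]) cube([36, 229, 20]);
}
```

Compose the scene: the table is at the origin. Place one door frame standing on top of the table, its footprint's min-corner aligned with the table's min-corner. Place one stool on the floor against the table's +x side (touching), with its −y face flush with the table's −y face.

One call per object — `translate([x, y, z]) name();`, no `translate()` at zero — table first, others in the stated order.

table();
translate([0, 0, 707]) door_frame();
translate([1553, 0, 0]) stool();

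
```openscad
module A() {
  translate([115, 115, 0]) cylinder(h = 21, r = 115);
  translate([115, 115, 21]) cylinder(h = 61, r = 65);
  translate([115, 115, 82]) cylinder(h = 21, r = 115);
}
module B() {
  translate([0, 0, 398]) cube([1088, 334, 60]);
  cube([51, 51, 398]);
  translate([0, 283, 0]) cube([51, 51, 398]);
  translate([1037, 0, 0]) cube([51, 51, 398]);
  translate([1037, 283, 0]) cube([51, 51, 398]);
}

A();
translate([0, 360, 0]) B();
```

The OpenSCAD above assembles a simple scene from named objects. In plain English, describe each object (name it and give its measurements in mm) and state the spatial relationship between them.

A is a spool: two coaxial disc flanges of radius 115 mm and thickness 21 mm, joined by a core cylinder of radius 65 mm and height 61 mm. The lower flange rests on z = 0 and the three cylinders share a vertical axis.

B is a bench: a 1088×334 mm seat slab, 60 mm thick, top at z = 458 mm, on four 51×51 mm square legs flush with the seat corners and standing on z = 0.

The bench is on the floor beside the spool on its +y side.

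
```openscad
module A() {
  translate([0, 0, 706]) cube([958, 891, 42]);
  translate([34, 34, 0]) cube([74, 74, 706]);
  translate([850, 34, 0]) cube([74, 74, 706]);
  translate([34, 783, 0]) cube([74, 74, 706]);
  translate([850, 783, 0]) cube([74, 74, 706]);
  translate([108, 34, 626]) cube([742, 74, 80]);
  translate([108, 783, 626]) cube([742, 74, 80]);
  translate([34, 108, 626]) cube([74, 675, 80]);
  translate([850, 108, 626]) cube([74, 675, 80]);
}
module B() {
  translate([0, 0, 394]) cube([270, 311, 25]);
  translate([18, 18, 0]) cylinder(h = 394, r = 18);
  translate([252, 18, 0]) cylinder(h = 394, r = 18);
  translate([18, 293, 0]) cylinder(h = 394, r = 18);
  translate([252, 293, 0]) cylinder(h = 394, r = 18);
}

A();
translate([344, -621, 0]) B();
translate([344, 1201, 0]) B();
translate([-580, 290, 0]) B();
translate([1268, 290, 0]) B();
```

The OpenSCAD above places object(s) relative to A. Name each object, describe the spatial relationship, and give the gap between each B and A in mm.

A is a table. B is a stool. Four stools sit around the table at the −y, +y, −x, +x sides. The gap between each stool and the table is 310 mm.

Each stool's nearest face is 310 mm from the table's bounding box.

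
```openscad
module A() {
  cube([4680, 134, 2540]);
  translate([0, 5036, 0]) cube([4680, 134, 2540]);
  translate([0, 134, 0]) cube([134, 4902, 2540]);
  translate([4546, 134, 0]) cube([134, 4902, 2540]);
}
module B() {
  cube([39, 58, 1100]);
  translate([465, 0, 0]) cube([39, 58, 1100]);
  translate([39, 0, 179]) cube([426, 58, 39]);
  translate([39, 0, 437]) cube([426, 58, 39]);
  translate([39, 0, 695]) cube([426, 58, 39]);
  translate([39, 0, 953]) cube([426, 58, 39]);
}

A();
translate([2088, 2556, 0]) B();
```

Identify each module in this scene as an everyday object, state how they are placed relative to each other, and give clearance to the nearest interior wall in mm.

Clearances: x = 1954, y = 2422; minimum 1954 mm.

A is a house frame. B is a ladder. The ladder sits inside the house frame, centred. The clearance to the nearest interior wall is 1954 mm.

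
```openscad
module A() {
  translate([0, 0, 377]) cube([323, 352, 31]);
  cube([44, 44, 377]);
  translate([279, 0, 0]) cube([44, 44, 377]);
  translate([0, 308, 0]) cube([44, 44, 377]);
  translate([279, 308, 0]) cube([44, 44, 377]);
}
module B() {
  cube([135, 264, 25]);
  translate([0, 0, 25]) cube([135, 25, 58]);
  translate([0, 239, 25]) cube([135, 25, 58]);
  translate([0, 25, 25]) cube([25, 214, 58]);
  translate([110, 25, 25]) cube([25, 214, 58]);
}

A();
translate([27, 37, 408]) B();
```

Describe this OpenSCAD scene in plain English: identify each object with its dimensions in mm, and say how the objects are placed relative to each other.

A is a four-legged stool. The seat is a 323×352×31 mm slab whose top surface is at z = 408 mm; four square legs, each 44×44 mm in cross-section, run from the floor (z = 0) to the underside of the seat, each flush with a corner of the seat.

B is an open storage box with external size 135×264×83 mm and wall thickness 25 mm (the base is also 25 mm thick). The base covers the whole footprint; the four walls stand on the base, with the y-facing walls full-width and the x-facing walls fitting between their inner faces.

The open box is on top of the stool.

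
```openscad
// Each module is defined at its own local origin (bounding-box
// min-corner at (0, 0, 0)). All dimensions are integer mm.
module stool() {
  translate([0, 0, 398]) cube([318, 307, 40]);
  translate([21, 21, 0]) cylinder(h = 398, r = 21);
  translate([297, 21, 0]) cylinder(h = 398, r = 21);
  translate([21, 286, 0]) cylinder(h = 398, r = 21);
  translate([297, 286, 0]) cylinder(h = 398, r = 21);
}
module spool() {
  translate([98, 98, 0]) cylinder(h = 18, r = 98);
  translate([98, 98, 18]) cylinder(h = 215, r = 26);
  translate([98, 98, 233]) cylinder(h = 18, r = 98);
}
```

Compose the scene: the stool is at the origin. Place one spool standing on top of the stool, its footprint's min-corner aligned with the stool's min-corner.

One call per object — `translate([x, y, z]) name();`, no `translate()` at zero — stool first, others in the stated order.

stool();
translate([0, 0, 438]) spool();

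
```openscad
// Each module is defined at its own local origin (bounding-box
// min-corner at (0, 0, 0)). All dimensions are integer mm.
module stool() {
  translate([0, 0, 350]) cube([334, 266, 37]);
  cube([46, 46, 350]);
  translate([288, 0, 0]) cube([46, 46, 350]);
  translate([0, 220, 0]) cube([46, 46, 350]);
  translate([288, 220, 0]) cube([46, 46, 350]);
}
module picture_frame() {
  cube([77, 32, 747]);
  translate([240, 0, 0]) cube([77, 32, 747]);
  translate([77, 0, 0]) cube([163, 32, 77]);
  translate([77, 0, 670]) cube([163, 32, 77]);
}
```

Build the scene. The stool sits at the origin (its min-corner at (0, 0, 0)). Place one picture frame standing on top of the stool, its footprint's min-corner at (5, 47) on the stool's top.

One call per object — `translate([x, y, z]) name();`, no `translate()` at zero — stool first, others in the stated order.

stool();
translate([5, 47, 387]) picture_frame();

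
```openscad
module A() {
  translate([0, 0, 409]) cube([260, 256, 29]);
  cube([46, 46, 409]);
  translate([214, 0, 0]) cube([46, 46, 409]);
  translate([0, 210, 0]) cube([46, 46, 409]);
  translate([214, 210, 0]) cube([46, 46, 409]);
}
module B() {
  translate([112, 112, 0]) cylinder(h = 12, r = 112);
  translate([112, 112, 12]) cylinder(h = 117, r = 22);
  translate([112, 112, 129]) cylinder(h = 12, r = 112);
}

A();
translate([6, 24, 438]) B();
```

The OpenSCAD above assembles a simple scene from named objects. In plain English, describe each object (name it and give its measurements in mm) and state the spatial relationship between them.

A is a simple wooden stool: a rectangular seat 260 mm (x) by 256 mm (y), 29 mm thick, top face at z = 438 mm, on four square legs, each 46×46 mm in cross-section. The legs rest on z = 0, each flush with a corner of the seat.

B is a spool: two coaxial disc flanges of radius 112 mm and thickness 12 mm, joined by a core cylinder of radius 22 mm and height 117 mm. The lower flange rests on z = 0 and the three cylinders share a vertical axis.

The spool is on top of the stool.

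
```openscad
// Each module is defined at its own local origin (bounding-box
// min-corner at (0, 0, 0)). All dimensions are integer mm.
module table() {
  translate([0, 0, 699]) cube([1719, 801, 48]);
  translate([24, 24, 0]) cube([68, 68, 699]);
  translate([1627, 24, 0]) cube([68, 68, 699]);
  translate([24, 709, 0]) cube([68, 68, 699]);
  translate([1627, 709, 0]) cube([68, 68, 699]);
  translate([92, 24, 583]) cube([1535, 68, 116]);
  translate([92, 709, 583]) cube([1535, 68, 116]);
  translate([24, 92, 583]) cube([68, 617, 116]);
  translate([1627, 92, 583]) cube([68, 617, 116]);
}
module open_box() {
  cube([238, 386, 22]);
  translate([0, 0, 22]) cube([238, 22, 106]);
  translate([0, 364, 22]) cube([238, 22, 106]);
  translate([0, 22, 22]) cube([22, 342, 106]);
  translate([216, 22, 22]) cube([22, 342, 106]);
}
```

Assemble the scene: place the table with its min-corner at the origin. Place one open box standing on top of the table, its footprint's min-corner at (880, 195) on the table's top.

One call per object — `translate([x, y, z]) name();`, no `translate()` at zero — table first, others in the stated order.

table();
translate([880, 195, 747]) open_box();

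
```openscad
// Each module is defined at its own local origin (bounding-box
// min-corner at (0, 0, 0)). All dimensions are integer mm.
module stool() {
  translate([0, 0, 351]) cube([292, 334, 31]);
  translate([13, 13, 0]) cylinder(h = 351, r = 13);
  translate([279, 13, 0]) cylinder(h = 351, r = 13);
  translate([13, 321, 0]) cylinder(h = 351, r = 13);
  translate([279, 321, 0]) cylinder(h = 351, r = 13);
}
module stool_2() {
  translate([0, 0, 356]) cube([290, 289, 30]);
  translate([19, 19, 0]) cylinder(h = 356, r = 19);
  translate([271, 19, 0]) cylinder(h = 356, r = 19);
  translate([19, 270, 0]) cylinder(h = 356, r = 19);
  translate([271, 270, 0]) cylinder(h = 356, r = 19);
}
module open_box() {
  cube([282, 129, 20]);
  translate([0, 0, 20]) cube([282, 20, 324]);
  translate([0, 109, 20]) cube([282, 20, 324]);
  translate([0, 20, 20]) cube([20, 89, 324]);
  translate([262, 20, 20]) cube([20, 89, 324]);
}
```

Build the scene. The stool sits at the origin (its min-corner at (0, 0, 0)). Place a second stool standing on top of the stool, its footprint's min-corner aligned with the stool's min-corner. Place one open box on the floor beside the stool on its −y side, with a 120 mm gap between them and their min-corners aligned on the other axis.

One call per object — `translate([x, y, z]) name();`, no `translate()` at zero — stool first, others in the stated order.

stool();
translate([0, 0, 382]) stool_2();
translate([0, -249, 0]) open_box();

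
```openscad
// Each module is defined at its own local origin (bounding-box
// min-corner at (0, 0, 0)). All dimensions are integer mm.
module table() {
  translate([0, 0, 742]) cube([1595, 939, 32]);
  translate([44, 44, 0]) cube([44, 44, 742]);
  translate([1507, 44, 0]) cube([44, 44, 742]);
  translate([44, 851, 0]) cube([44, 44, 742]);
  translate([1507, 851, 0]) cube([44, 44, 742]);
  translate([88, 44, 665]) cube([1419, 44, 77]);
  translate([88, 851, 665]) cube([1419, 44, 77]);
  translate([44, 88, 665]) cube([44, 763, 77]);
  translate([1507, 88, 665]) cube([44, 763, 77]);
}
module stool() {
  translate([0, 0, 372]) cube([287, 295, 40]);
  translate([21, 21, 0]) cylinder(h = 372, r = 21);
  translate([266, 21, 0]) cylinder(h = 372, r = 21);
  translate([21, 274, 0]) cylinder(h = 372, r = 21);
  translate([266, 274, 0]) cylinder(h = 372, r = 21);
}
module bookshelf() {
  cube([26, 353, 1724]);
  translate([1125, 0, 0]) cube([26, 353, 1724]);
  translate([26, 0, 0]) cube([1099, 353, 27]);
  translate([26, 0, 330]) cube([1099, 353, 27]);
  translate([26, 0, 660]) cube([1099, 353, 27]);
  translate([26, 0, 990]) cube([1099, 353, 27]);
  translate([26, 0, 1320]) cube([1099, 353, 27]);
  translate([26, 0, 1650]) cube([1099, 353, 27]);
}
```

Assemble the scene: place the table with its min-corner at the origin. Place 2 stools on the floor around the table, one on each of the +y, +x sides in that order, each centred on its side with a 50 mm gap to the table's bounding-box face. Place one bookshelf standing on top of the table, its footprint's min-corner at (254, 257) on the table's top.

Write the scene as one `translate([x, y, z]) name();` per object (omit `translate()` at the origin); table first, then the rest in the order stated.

table();
translate([654, 989, 0]) stool();
translate([1645, 322, 0]) stool();
translate([254, 257, 774]) bookshelf();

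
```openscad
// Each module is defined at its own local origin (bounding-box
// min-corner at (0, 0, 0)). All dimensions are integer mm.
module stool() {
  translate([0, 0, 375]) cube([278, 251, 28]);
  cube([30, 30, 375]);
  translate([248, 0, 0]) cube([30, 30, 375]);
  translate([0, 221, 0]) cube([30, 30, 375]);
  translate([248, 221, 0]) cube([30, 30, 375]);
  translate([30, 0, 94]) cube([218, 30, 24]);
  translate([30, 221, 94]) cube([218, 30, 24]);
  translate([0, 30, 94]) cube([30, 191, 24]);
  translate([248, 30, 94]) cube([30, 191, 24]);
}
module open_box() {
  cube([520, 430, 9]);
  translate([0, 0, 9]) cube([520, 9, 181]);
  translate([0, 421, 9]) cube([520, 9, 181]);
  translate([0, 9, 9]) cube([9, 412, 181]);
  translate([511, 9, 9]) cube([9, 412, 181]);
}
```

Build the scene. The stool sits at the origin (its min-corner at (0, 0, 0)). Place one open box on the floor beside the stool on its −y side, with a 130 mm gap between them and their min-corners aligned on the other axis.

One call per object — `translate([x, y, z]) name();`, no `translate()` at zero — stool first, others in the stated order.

stool();
translate([0, -560, 0]) open_box();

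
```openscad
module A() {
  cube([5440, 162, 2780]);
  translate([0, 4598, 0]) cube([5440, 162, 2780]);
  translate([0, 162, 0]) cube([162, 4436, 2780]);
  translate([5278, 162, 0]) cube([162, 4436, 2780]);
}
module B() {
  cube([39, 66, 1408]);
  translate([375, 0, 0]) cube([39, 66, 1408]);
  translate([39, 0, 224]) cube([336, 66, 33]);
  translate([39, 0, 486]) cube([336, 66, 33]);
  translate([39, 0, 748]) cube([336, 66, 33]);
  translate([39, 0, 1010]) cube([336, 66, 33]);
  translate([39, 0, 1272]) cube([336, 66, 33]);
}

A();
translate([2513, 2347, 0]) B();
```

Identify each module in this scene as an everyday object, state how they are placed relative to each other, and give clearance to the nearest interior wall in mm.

A is a house frame. B is a ladder. The ladder sits inside the house frame, centred. The clearance to the nearest interior wall is 2185 mm.

Clearances: x = 2351, y = 2185; minimum 2185 mm.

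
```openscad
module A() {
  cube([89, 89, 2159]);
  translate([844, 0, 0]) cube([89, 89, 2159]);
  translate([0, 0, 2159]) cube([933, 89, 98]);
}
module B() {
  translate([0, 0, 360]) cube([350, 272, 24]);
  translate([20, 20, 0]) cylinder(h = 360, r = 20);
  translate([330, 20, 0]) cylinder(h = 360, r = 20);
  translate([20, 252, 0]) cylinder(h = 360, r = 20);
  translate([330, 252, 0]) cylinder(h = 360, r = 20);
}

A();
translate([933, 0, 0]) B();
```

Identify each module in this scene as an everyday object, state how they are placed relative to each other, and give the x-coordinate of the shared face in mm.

The door frame's +x face and the stool's −x face are both at x = 933 mm.

A is a door frame. B is a stool. The stool is against the door frame's +x side, with their −y faces flush. The x-coordinate of the shared face is 933 mm.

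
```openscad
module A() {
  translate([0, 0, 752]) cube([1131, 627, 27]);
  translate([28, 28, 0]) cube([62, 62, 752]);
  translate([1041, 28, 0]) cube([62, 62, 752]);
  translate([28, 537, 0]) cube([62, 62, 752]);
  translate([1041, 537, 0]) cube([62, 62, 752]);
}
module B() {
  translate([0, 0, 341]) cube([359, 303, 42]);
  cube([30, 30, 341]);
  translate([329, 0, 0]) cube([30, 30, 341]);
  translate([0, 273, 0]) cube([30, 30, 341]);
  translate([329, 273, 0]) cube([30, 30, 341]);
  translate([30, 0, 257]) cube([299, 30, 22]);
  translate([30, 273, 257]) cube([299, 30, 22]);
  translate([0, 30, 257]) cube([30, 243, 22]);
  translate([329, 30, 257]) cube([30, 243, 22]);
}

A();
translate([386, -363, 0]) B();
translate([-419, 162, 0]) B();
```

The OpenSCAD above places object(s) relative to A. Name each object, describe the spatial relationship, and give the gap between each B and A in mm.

A is a table. B is a stool. Two stools sit around the table at the −y, −x sides. The gap between each stool and the table is 60 mm.

Each stool's nearest face is 60 mm from the table's bounding box.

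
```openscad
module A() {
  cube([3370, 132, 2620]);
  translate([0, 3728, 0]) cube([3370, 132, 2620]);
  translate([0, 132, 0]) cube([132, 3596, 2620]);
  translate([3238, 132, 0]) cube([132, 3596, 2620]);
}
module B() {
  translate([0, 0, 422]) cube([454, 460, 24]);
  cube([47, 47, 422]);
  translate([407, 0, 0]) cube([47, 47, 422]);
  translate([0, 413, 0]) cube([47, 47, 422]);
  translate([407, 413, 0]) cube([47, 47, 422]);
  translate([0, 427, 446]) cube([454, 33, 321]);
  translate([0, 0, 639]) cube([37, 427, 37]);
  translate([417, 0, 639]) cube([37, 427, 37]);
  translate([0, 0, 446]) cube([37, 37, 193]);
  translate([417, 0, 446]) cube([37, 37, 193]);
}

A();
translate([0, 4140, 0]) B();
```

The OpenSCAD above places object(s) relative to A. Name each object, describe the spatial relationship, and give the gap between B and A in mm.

A is a house frame. B is a chair. The chair is on the floor beside the house frame on its +y side. The gap between the chair and the house frame is 280 mm.

The chair's nearest face is 280 mm from the house frame's +y face.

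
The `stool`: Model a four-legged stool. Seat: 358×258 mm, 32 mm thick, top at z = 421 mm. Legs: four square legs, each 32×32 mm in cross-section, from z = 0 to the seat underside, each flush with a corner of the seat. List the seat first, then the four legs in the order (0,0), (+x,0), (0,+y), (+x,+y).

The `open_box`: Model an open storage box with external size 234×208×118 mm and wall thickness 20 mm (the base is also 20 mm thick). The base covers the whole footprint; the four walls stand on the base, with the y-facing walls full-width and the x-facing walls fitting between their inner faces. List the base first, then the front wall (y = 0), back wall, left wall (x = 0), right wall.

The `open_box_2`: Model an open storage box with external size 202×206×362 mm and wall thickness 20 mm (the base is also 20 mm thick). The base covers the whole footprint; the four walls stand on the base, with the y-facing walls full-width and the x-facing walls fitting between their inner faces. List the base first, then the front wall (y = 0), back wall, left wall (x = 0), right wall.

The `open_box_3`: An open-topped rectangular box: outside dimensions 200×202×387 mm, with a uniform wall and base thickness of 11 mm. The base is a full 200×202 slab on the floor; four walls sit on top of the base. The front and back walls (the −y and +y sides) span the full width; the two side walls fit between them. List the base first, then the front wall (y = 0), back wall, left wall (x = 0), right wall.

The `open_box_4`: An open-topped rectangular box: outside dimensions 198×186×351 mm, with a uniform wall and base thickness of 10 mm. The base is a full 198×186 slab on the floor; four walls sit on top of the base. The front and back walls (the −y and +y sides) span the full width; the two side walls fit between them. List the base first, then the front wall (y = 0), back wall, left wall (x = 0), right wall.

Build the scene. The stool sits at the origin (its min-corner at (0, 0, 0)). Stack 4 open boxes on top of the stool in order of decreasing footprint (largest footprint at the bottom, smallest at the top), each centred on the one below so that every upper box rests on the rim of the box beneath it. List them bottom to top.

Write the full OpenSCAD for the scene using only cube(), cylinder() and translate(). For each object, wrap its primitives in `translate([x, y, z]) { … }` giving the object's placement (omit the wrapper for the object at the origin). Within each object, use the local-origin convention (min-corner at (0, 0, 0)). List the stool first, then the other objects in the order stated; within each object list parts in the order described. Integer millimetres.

translate([0, 0, 389]) cube([358, 258, 32]);
cube([32, 32, 389]);
translate([326, 0, 0]) cube([32, 32, 389]);
translate([0, 226, 0]) cube([32, 32, 389]);
translate([326, 226, 0]) cube([32, 32, 389]);
translate([62, 25, 421]) {
  cube([234, 208, 20]);
  translate([0, 0, 20]) cube([234, 20, 98]);
  translate([0, 188, 20]) cube([234, 20, 98]);
  translate([0, 20, 20]) cube([20, 168, 98]);
  translate([214, 20, 20]) cube([20, 168, 98]);
}
translate([78, 26, 539]) {
  cube([202, 206, 20]);
  translate([0, 0, 20]) cube([202, 20, 342]);
  translate([0, 186, 20]) cube([202, 20, 342]);
  translate([0, 20, 20]) cube([20, 166, 342]);
  translate([182, 20, 20]) cube([20, 166, 342]);
}
translate([79, 28, 901]) {
  cube([200, 202, 11]);
  translate([0, 0, 11]) cube([200, 11, 376]);
  translate([0, 191, 11]) cube([200, 11, 376]);
  translate([0, 11, 11]) cube([11, 180, 376]);
  translate([189, 11, 11]) cube([11, 180, 376]);
}
translate([80, 36, 1288]) {
  cube([198, 186, 10]);
  translate([0, 0, 10]) cube([198, 10, 341]);
  translate([0, 176, 10]) cube([198, 10, 341]);
  translate([0, 10, 10]) cube([10, 166, 341]);
  translate([188, 10, 10]) cube([10, 166, 341]);
}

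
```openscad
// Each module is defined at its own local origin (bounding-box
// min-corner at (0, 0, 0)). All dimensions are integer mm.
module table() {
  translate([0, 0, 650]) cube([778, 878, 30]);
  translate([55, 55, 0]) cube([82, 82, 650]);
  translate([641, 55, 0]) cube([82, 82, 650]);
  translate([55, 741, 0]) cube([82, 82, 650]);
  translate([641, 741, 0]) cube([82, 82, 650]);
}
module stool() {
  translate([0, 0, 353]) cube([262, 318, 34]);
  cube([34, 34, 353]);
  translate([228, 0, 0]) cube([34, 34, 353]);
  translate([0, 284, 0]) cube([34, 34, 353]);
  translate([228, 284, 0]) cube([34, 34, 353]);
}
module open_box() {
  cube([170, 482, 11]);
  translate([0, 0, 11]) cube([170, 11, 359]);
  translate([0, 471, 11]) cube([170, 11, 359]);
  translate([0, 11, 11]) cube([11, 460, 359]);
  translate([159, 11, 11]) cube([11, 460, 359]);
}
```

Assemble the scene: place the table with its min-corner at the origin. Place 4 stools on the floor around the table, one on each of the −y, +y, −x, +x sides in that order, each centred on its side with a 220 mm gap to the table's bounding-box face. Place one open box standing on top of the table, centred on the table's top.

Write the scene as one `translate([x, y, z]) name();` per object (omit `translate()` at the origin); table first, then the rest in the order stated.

table();
translate([258, -538, 0]) stool();
translate([258, 1098, 0]) stool();
translate([-482, 280, 0]) stool();
translate([998, 280, 0]) stool();
translate([304, 198, 680]) open_box();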